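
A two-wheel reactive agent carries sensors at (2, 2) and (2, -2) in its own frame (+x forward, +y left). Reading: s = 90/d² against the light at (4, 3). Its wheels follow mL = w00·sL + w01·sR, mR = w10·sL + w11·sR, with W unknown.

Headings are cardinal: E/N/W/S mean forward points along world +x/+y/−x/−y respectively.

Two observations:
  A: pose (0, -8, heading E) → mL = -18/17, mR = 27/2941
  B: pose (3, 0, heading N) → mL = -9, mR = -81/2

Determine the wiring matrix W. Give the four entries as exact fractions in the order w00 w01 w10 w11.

-1 0 1/2 -1

obs A: pose=(0,-8,E) → sL=18/17, sR=90/173, mL=-18/17, mR=27/2941
obs B: pose=(3,0,N) → sL=9, sR=45, mL=-9, mR=-81/2
sensor matrix S = [[18/17, 90/173], [9, 45]]; det S = 126360/2941
solve [mL_A; mL_B] = S·[w00; w01] and [mR_A; mR_B] = S·[w10; w11]:
  w00 = -1, w01 = 0, w10 = 1/2, w11 = -1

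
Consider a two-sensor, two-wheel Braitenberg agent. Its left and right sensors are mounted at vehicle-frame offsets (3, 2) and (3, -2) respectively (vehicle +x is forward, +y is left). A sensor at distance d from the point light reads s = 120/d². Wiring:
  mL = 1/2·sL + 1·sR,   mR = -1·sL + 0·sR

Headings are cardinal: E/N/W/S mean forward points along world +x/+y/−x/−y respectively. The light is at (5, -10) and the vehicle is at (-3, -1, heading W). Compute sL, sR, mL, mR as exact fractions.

12/17 60/121 1746/2057 -12/17

left sensor world pos  = (-6, -3); dL² = 170
right sensor world pos = (-6, 1); dR² = 242
sL = 120/170 = 12/17
sR = 120/242 = 60/121
mL = 1/2·sL + 1·sR = 1746/2057
mR = -1·sL + 0·sR = -12/17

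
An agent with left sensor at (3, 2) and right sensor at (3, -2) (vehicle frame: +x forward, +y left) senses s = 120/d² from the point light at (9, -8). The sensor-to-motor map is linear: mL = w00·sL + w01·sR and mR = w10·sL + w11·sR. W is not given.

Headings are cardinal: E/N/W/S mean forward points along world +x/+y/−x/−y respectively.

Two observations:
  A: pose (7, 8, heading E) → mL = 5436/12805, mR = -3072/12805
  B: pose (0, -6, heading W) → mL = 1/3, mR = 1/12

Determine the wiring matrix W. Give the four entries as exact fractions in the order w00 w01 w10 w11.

obs A: pose=(7,8,E) → sL=24/65, sR=120/197, mL=5436/12805, mR=-3072/12805
obs B: pose=(0,-6,W) → sL=5/6, sR=3/4, mL=1/3, mR=1/12
sensor matrix S = [[24/65, 120/197], [5/6, 3/4]]; det S = -2954/12805
solve [mL_A; mL_B] = S·[w00; w01] and [mR_A; mR_B] = S·[w10; w11]:
  w00 = -1/2, w01 = 1, w10 = 1, w11 = -1

-1/2 1 1 -1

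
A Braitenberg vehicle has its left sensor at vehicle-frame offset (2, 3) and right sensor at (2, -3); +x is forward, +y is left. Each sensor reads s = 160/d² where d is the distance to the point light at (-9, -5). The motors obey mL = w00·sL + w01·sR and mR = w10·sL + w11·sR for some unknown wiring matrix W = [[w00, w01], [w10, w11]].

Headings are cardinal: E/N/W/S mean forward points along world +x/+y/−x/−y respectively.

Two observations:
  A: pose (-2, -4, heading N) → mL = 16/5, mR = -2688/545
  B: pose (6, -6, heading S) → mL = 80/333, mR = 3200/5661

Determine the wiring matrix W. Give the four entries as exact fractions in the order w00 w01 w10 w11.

1/2 0 -1 1

obs A: pose=(-2,-4,N) → sL=32/5, sR=160/109, mL=16/5, mR=-2688/545
obs B: pose=(6,-6,S) → sL=160/333, sR=160/153, mL=80/333, mR=3200/5661
sensor matrix S = [[32/5, 160/109], [160/333, 160/153]]; det S = 3694592/617049
solve [mL_A; mL_B] = S·[w00; w01] and [mR_A; mR_B] = S·[w10; w11]:
  w00 = 1/2, w01 = 0, w10 = -1, w11 = 1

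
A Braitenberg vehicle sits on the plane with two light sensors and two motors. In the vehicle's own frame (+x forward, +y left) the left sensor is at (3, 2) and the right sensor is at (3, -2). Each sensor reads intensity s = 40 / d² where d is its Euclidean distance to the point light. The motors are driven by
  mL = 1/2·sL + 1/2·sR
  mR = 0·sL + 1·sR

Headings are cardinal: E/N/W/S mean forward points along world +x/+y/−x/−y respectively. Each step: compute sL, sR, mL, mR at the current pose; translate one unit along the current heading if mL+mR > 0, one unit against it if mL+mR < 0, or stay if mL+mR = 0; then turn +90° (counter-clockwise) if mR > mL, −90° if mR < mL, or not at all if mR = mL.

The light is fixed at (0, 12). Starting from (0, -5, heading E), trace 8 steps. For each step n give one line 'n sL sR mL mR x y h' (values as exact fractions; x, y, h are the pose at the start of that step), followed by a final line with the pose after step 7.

0 20/117 4/37 604/4329 4/37 0 -5 E
1 40/409 40/401 16200/164009 40/401 1 -5 S
2 5/34 5/52 215/1768 5/52 1 -6 E
3 40/457 40/441 17960/201537 40/441 2 -6 S
4 20/157 20/233 3900/36581 20/233 2 -7 E
5 40/509 8/97 3976/49373 8/97 3 -7 S
6 1/9 1/13 11/117 1/13 3 -8 E
7 8/113 40/533 4392/60229 40/533 4 -8 S
final 4 -9 E

n=0: pose=(0,-5,E); sL=20/117, sR=4/37; mL=604/4329, mR=4/37; mL+mR=1072/4329 → advance +1; mR−mL=-136/4329 → turn -1·90°
n=1: pose=(1,-5,S); sL=40/409, sR=40/401; mL=16200/164009, mR=40/401; mL+mR=32560/164009 → advance +1; mR−mL=160/164009 → turn +1·90°
n=2: pose=(1,-6,E); sL=5/34, sR=5/52; mL=215/1768, mR=5/52; mL+mR=385/1768 → advance +1; mR−mL=-45/1768 → turn -1·90°
n=3: pose=(2,-6,S); sL=40/457, sR=40/441; mL=17960/201537, mR=40/441; mL+mR=12080/67179 → advance +1; mR−mL=320/201537 → turn +1·90°
n=4: pose=(2,-7,E); sL=20/157, sR=20/233; mL=3900/36581, mR=20/233; mL+mR=7040/36581 → advance +1; mR−mL=-760/36581 → turn -1·90°
n=5: pose=(3,-7,S); sL=40/509, sR=8/97; mL=3976/49373, mR=8/97; mL+mR=8048/49373 → advance +1; mR−mL=96/49373 → turn +1·90°
n=6: pose=(3,-8,E); sL=1/9, sR=1/13; mL=11/117, mR=1/13; mL+mR=20/117 → advance +1; mR−mL=-2/117 → turn -1·90°
n=7: pose=(4,-8,S); sL=8/113, sR=40/533; mL=4392/60229, mR=40/533; mL+mR=8912/60229 → advance +1; mR−mL=128/60229 → turn +1·90°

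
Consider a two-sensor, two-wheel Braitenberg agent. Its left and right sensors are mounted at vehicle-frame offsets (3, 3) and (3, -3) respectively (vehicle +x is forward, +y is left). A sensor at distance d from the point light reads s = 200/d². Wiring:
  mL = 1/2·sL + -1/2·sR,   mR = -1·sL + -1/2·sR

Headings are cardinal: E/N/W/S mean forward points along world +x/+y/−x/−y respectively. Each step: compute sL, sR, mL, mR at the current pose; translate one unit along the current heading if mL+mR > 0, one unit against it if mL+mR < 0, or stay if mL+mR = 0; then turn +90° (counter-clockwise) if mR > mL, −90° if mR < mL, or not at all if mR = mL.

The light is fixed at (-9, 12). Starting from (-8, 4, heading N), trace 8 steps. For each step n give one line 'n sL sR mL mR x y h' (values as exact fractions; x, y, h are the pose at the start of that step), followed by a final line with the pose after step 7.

0 200/29 200/41 1200/1189 -11100/1189 -8 4 N
1 50/13 5/4 135/104 -465/104 -8 3 E
2 200/153 200/153 0 -100/51 -9 3 S
3 20/13 100/17 -480/221 -990/221 -9 4 W
4 200/29 200/41 1200/1189 -11100/1189 -8 4 N
5 50/13 5/4 135/104 -465/104 -8 3 E
6 200/153 200/153 0 -100/51 -9 3 S
7 20/13 100/17 -480/221 -990/221 -9 4 W
final -8 4 N

n=0: pose=(-8,4,N); sL=200/29, sR=200/41; mL=1200/1189, mR=-11100/1189; mL+mR=-9900/1189 → advance -1; mR−mL=-300/29 → turn -1·90°
n=1: pose=(-8,3,E); sL=50/13, sR=5/4; mL=135/104, mR=-465/104; mL+mR=-165/52 → advance -1; mR−mL=-75/13 → turn -1·90°
n=2: pose=(-9,3,S); sL=200/153, sR=200/153; mL=0, mR=-100/51; mL+mR=-100/51 → advance -1; mR−mL=-100/51 → turn -1·90°
n=3: pose=(-9,4,W); sL=20/13, sR=100/17; mL=-480/221, mR=-990/221; mL+mR=-1470/221 → advance -1; mR−mL=-30/13 → turn -1·90°
n=4: pose=(-8,4,N); sL=200/29, sR=200/41; mL=1200/1189, mR=-11100/1189; mL+mR=-9900/1189 → advance -1; mR−mL=-300/29 → turn -1·90°
n=5: pose=(-8,3,E); sL=50/13, sR=5/4; mL=135/104, mR=-465/104; mL+mR=-165/52 → advance -1; mR−mL=-75/13 → turn -1·90°
n=6: pose=(-9,3,S); sL=200/153, sR=200/153; mL=0, mR=-100/51; mL+mR=-100/51 → advance -1; mR−mL=-100/51 → turn -1·90°
n=7: pose=(-9,4,W); sL=20/13, sR=100/17; mL=-480/221, mR=-990/221; mL+mR=-1470/221 → advance -1; mR−mL=-30/13 → turn -1·90°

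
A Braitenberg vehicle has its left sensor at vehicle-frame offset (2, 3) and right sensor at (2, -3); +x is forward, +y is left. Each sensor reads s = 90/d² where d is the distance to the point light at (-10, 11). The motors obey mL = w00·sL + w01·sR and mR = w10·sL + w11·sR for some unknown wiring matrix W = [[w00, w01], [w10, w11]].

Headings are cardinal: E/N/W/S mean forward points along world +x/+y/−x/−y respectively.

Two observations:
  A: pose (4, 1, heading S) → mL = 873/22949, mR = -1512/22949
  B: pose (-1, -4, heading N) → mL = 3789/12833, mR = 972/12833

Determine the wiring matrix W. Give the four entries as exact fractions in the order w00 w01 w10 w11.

1 -1/2 1/2 -1/2

obs A: pose=(4,1,S) → sL=90/433, sR=18/53, mL=873/22949, mR=-1512/22949
obs B: pose=(-1,-4,N) → sL=18/41, sR=90/313, mL=3789/12833, mR=972/12833
sensor matrix S = [[90/433, 18/53], [18/41, 90/313]]; det S = -26310096/294504517
solve [mL_A; mL_B] = S·[w00; w01] and [mR_A; mR_B] = S·[w10; w11]:
  w00 = 1, w01 = -1/2, w10 = 1/2, w11 = -1/2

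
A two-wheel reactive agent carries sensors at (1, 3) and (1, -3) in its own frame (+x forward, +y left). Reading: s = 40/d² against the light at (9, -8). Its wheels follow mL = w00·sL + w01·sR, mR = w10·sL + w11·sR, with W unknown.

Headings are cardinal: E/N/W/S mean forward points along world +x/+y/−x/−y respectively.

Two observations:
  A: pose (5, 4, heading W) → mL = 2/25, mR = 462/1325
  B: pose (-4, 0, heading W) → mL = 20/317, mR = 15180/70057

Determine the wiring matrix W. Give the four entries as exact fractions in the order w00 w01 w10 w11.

obs A: pose=(5,4,W) → sL=20/53, sR=4/25, mL=2/25, mR=462/1325
obs B: pose=(-4,0,W) → sL=40/221, sR=40/317, mL=20/317, mR=15180/70057
sensor matrix S = [[20/53, 4/25], [40/221, 40/317]]; det S = 346368/18565105
solve [mL_A; mL_B] = S·[w00; w01] and [mR_A; mR_B] = S·[w10; w11]:
  w00 = 0, w01 = 1/2, w10 = 1/2, w11 = 1

0 1/2 1/2 1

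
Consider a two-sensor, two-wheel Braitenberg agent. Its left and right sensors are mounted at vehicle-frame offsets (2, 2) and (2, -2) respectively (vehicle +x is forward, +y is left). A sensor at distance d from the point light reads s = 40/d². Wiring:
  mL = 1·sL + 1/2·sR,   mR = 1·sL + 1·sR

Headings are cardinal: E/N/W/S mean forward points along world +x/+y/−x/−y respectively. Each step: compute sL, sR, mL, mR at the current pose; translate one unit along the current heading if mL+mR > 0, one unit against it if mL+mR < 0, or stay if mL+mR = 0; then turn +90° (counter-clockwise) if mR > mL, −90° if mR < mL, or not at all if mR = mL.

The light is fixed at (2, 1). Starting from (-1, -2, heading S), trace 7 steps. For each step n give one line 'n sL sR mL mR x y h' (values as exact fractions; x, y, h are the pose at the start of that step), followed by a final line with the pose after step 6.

n=0: pose=(-1,-2,S); sL=20/13, sR=4/5; mL=126/65, mR=152/65; mL+mR=278/65 → advance +1; mR−mL=2/5 → turn +1·90°
n=1: pose=(-1,-3,E); sL=8, sR=40/37; mL=316/37, mR=336/37; mL+mR=652/37 → advance +1; mR−mL=20/37 → turn +1·90°
n=2: pose=(0,-3,N); sL=2, sR=10; mL=7, mR=12; mL+mR=19 → advance +1; mR−mL=5 → turn +1·90°
n=3: pose=(0,-2,W); sL=40/41, sR=40/17; mL=1500/697, mR=2320/697; mL+mR=3820/697 → advance +1; mR−mL=20/17 → turn +1·90°
n=4: pose=(-1,-2,S); sL=20/13, sR=4/5; mL=126/65, mR=152/65; mL+mR=278/65 → advance +1; mR−mL=2/5 → turn +1·90°
n=5: pose=(-1,-3,E); sL=8, sR=40/37; mL=316/37, mR=336/37; mL+mR=652/37 → advance +1; mR−mL=20/37 → turn +1·90°
n=6: pose=(0,-3,N); sL=2, sR=10; mL=7, mR=12; mL+mR=19 → advance +1; mR−mL=5 → turn +1·90°

0 20/13 4/5 126/65 152/65 -1 -2 S
1 8 40/37 316/37 336/37 -1 -3 E
2 2 10 7 12 0 -3 N
3 40/41 40/17 1500/697 2320/697 0 -2 W
4 20/13 4/5 126/65 152/65 -1 -2 S
5 8 40/37 316/37 336/37 -1 -3 E
6 2 10 7 12 0 -3 N
final 0 -2 W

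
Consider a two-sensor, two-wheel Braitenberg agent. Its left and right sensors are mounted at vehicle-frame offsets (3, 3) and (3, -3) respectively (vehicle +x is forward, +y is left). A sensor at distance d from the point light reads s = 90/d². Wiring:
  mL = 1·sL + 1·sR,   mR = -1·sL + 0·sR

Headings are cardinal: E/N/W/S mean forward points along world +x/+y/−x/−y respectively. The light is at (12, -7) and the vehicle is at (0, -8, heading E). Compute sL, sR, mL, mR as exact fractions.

18/17 90/97 3276/1649 -18/17

left sensor world pos  = (3, -5); dL² = 85
right sensor world pos = (3, -11); dR² = 97
sL = 90/85 = 18/17
sR = 90/97 = 90/97
mL = 1·sL + 1·sR = 3276/1649
mR = -1·sL + 0·sR = -18/17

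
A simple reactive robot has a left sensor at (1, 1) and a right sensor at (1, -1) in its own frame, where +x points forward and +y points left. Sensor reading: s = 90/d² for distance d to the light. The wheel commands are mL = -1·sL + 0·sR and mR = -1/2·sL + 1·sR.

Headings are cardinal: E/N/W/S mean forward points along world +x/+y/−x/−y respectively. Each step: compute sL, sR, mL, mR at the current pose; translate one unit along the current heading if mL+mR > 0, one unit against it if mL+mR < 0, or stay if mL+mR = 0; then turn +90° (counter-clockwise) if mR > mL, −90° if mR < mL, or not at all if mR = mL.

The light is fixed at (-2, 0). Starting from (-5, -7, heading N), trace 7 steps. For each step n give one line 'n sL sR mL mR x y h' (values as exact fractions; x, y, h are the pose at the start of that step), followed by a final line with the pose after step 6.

0 45/26 9/4 -45/26 18/13 -5 -7 N
1 90/97 18/13 -90/97 1161/1261 -5 -8 W
2 45/41 1 -45/41 37/82 -4 -8 S
3 90/37 18/13 -90/37 81/481 -4 -7 E
4 45/26 9/4 -45/26 18/13 -5 -7 N
5 90/97 18/13 -90/97 1161/1261 -5 -8 W
6 45/41 1 -45/41 37/82 -4 -8 S
final -4 -7 E

n=0: pose=(-5,-7,N); sL=45/26, sR=9/4; mL=-45/26, mR=18/13; mL+mR=-9/26 → advance -1; mR−mL=81/26 → turn +1·90°
n=1: pose=(-5,-8,W); sL=90/97, sR=18/13; mL=-90/97, mR=1161/1261; mL+mR=-9/1261 → advance -1; mR−mL=2331/1261 → turn +1·90°
n=2: pose=(-4,-8,S); sL=45/41, sR=1; mL=-45/41, mR=37/82; mL+mR=-53/82 → advance -1; mR−mL=127/82 → turn +1·90°
n=3: pose=(-4,-7,E); sL=90/37, sR=18/13; mL=-90/37, mR=81/481; mL+mR=-1089/481 → advance -1; mR−mL=1251/481 → turn +1·90°
n=4: pose=(-5,-7,N); sL=45/26, sR=9/4; mL=-45/26, mR=18/13; mL+mR=-9/26 → advance -1; mR−mL=81/26 → turn +1·90°
n=5: pose=(-5,-8,W); sL=90/97, sR=18/13; mL=-90/97, mR=1161/1261; mL+mR=-9/1261 → advance -1; mR−mL=2331/1261 → turn +1·90°
n=6: pose=(-4,-8,S); sL=45/41, sR=1; mL=-45/41, mR=37/82; mL+mR=-53/82 → advance -1; mR−mL=127/82 → turn +1·90°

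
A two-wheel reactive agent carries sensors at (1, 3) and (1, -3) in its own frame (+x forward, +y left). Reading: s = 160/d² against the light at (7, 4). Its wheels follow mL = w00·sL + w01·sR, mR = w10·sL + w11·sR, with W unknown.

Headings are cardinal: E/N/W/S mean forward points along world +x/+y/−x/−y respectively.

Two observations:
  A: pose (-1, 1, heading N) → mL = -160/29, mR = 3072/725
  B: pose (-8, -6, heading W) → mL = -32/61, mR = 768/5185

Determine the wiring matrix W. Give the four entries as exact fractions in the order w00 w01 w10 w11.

obs A: pose=(-1,1,N) → sL=32/25, sR=160/29, mL=-160/29, mR=3072/725
obs B: pose=(-8,-6,W) → sL=32/85, sR=32/61, mL=-32/61, mR=768/5185
sensor matrix S = [[32/25, 160/29], [32/85, 32/61]]; det S = -1056768/751825
solve [mL_A; mL_B] = S·[w00; w01] and [mR_A; mR_B] = S·[w10; w11]:
  w00 = 0, w01 = -1, w10 = -1, w11 = 1

0 -1 -1 1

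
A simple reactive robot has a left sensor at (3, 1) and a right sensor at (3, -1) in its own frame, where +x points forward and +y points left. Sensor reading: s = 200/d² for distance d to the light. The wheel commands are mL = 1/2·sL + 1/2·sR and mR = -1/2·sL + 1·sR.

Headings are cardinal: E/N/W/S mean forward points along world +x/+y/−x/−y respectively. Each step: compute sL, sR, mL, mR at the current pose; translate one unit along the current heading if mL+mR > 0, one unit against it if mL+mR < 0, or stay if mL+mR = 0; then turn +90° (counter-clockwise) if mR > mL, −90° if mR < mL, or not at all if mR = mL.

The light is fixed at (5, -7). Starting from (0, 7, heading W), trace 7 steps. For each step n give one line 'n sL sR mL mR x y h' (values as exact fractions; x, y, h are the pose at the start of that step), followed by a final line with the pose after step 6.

0 200/233 200/289 52200/67337 17700/67337 0 7 W
1 100/169 100/157 16300/26533 9050/26533 -1 7 N
2 40/53 40/41 1880/2173 1300/2173 -1 8 E
3 5/4 10/9 85/72 35/72 0 8 S
4 200/233 200/289 52200/67337 17700/67337 0 7 W
5 100/169 100/157 16300/26533 9050/26533 -1 7 N
6 40/53 40/41 1880/2173 1300/2173 -1 8 E
final 0 8 S

n=0: pose=(0,7,W); sL=200/233, sR=200/289; mL=52200/67337, mR=17700/67337; mL+mR=300/289 → advance +1; mR−mL=-34500/67337 → turn -1·90°
n=1: pose=(-1,7,N); sL=100/169, sR=100/157; mL=16300/26533, mR=9050/26533; mL+mR=150/157 → advance +1; mR−mL=-7250/26533 → turn -1·90°
n=2: pose=(-1,8,E); sL=40/53, sR=40/41; mL=1880/2173, mR=1300/2173; mL+mR=60/41 → advance +1; mR−mL=-580/2173 → turn -1·90°
n=3: pose=(0,8,S); sL=5/4, sR=10/9; mL=85/72, mR=35/72; mL+mR=5/3 → advance +1; mR−mL=-25/36 → turn -1·90°
n=4: pose=(0,7,W); sL=200/233, sR=200/289; mL=52200/67337, mR=17700/67337; mL+mR=300/289 → advance +1; mR−mL=-34500/67337 → turn -1·90°
n=5: pose=(-1,7,N); sL=100/169, sR=100/157; mL=16300/26533, mR=9050/26533; mL+mR=150/157 → advance +1; mR−mL=-7250/26533 → turn -1·90°
n=6: pose=(-1,8,E); sL=40/53, sR=40/41; mL=1880/2173, mR=1300/2173; mL+mR=60/41 → advance +1; mR−mL=-580/2173 → turn -1·90°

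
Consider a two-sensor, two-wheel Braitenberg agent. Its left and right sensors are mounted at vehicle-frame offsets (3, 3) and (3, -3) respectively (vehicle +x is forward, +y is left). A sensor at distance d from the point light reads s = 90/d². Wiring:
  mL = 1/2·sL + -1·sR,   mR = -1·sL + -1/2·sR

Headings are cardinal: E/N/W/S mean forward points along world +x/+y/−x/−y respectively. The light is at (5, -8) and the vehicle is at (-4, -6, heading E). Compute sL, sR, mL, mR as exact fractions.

90/61 90/37 -3825/2257 -6075/2257

left sensor world pos  = (-1, -3); dL² = 61
right sensor world pos = (-1, -9); dR² = 37
sL = 90/61 = 90/61
sR = 90/37 = 90/37
mL = 1/2·sL + -1·sR = -3825/2257
mR = -1·sL + -1/2·sR = -6075/2257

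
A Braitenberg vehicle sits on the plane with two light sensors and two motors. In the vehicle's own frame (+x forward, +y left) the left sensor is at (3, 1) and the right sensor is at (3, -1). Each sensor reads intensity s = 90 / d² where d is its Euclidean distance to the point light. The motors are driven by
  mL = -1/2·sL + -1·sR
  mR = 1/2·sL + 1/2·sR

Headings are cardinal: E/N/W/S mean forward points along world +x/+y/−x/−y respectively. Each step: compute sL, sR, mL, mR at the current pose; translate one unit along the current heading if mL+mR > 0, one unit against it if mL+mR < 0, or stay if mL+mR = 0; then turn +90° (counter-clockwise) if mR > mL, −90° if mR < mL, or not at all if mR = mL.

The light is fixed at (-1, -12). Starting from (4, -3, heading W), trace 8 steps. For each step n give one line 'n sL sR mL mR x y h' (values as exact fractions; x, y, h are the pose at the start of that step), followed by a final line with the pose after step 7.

n=0: pose=(4,-3,W); sL=45/34, sR=45/52; mL=-675/442, mR=1935/1768; mL+mR=-45/104 → advance -1; mR−mL=4635/1768 → turn +1·90°
n=1: pose=(5,-3,S); sL=18/17, sR=90/61; mL=-2079/1037, mR=1314/1037; mL+mR=-45/61 → advance -1; mR−mL=3393/1037 → turn +1·90°
n=2: pose=(5,-2,E); sL=45/101, sR=5/9; mL=-1415/1818, mR=455/909; mL+mR=-5/18 → advance -1; mR−mL=775/606 → turn +1·90°
n=3: pose=(4,-2,N); sL=18/37, sR=18/41; mL=-1035/1517, mR=702/1517; mL+mR=-9/41 → advance -1; mR−mL=1737/1517 → turn +1·90°
n=4: pose=(4,-3,W); sL=45/34, sR=45/52; mL=-675/442, mR=1935/1768; mL+mR=-45/104 → advance -1; mR−mL=4635/1768 → turn +1·90°
n=5: pose=(5,-3,S); sL=18/17, sR=90/61; mL=-2079/1037, mR=1314/1037; mL+mR=-45/61 → advance -1; mR−mL=3393/1037 → turn +1·90°
n=6: pose=(5,-2,E); sL=45/101, sR=5/9; mL=-1415/1818, mR=455/909; mL+mR=-5/18 → advance -1; mR−mL=775/606 → turn +1·90°
n=7: pose=(4,-2,N); sL=18/37, sR=18/41; mL=-1035/1517, mR=702/1517; mL+mR=-9/41 → advance -1; mR−mL=1737/1517 → turn +1·90°

0 45/34 45/52 -675/442 1935/1768 4 -3 W
1 18/17 90/61 -2079/1037 1314/1037 5 -3 S
2 45/101 5/9 -1415/1818 455/909 5 -2 E
3 18/37 18/41 -1035/1517 702/1517 4 -2 N
4 45/34 45/52 -675/442 1935/1768 4 -3 W
5 18/17 90/61 -2079/1037 1314/1037 5 -3 S
6 45/101 5/9 -1415/1818 455/909 5 -2 E
7 18/37 18/41 -1035/1517 702/1517 4 -2 N
final 4 -3 W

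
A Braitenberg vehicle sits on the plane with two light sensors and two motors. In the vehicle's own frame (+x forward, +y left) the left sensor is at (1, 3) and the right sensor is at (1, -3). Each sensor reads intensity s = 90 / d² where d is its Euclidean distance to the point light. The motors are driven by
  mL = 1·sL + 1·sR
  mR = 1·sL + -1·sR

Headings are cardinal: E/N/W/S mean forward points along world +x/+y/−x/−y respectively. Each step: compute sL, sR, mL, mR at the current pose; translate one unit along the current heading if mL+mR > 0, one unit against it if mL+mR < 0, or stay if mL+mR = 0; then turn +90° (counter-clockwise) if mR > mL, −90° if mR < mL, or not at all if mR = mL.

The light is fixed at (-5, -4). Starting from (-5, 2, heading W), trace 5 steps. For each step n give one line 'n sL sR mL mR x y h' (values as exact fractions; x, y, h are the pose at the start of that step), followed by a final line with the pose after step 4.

0 9 45/41 414/41 324/41 -5 2 W
1 18/13 90/53 2124/689 -216/689 -6 2 N
2 9/10 45/8 261/40 -189/40 -6 3 E
3 2 2 4 0 -5 3 S
4 9 45/41 414/41 324/41 -5 2 W
final -6 2 N

n=0: pose=(-5,2,W); sL=9, sR=45/41; mL=414/41, mR=324/41; mL+mR=18 → advance +1; mR−mL=-90/41 → turn -1·90°
n=1: pose=(-6,2,N); sL=18/13, sR=90/53; mL=2124/689, mR=-216/689; mL+mR=36/13 → advance +1; mR−mL=-180/53 → turn -1·90°
n=2: pose=(-6,3,E); sL=9/10, sR=45/8; mL=261/40, mR=-189/40; mL+mR=9/5 → advance +1; mR−mL=-45/4 → turn -1·90°
n=3: pose=(-5,3,S); sL=2, sR=2; mL=4, mR=0; mL+mR=4 → advance +1; mR−mL=-4 → turn -1·90°
n=4: pose=(-5,2,W); sL=9, sR=45/41; mL=414/41, mR=324/41; mL+mR=18 → advance +1; mR−mL=-90/41 → turn -1·90°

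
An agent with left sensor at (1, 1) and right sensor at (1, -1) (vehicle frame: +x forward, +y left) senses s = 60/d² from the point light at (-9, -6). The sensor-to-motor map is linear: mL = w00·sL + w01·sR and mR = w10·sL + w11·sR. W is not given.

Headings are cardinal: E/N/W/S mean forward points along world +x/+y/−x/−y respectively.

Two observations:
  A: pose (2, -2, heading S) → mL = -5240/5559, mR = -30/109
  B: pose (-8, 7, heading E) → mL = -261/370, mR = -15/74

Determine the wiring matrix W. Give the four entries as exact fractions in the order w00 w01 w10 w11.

obs A: pose=(2,-2,S) → sL=20/51, sR=60/109, mL=-5240/5559, mR=-30/109
obs B: pose=(-8,7,E) → sL=3/10, sR=15/37, mL=-261/370, mR=-15/74
sensor matrix S = [[20/51, 60/109], [3/10, 15/37]]; det S = -422/68561
solve [mL_A; mL_B] = S·[w00; w01] and [mR_A; mR_B] = S·[w10; w11]:
  w00 = -1, w01 = -1, w10 = 0, w11 = -1/2

-1 -1 0 -1/2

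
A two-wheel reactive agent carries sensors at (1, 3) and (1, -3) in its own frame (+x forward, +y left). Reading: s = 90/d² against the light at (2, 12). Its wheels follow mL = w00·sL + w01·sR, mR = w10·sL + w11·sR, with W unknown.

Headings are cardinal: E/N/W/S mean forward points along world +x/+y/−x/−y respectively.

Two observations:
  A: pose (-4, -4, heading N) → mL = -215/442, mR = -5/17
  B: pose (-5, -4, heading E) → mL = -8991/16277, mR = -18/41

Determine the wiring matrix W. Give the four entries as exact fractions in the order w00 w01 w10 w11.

-1 -1/2 -1 0

obs A: pose=(-4,-4,N) → sL=5/17, sR=5/13, mL=-215/442, mR=-5/17
obs B: pose=(-5,-4,E) → sL=18/41, sR=90/397, mL=-8991/16277, mR=-18/41
sensor matrix S = [[5/17, 5/13], [18/41, 90/397]]; det S = -367560/3597217
solve [mL_A; mL_B] = S·[w00; w01] and [mR_A; mR_B] = S·[w10; w11]:
  w00 = -1, w01 = -1/2, w10 = -1, w11 = 0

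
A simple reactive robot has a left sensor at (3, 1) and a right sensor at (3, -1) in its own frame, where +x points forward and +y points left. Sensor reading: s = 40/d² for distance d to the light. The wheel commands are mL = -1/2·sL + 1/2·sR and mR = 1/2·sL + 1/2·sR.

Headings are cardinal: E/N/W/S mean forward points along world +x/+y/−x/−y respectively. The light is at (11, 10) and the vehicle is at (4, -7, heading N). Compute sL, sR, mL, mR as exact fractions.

2/13 5/29 7/754 123/754

left sensor world pos  = (3, -4); dL² = 260
right sensor world pos = (5, -4); dR² = 232
sL = 40/260 = 2/13
sR = 40/232 = 5/29
mL = -1/2·sL + 1/2·sR = 7/754
mR = 1/2·sL + 1/2·sR = 123/754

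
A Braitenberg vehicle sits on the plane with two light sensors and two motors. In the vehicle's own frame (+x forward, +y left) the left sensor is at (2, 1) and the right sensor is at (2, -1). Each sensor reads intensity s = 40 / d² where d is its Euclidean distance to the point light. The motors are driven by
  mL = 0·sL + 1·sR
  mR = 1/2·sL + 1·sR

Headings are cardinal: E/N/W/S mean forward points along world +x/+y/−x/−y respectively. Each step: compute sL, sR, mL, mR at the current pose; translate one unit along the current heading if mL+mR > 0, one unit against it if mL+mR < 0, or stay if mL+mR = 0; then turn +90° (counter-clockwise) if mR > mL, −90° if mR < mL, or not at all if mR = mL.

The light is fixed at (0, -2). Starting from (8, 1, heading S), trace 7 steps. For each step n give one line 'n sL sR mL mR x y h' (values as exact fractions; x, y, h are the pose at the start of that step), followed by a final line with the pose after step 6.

n=0: pose=(8,1,S); sL=20/41, sR=4/5; mL=4/5, mR=214/205; mL+mR=378/205 → advance +1; mR−mL=10/41 → turn +1·90°
n=1: pose=(8,0,E); sL=40/109, sR=40/101; mL=40/101, mR=6380/11009; mL+mR=10740/11009 → advance +1; mR−mL=20/109 → turn +1·90°
n=2: pose=(9,0,N); sL=1/2, sR=10/29; mL=10/29, mR=69/116; mL+mR=109/116 → advance +1; mR−mL=1/4 → turn +1·90°
n=3: pose=(9,1,W); sL=40/53, sR=8/13; mL=8/13, mR=684/689; mL+mR=1108/689 → advance +1; mR−mL=20/53 → turn +1·90°
n=4: pose=(8,1,S); sL=20/41, sR=4/5; mL=4/5, mR=214/205; mL+mR=378/205 → advance +1; mR−mL=10/41 → turn +1·90°
n=5: pose=(8,0,E); sL=40/109, sR=40/101; mL=40/101, mR=6380/11009; mL+mR=10740/11009 → advance +1; mR−mL=20/109 → turn +1·90°
n=6: pose=(9,0,N); sL=1/2, sR=10/29; mL=10/29, mR=69/116; mL+mR=109/116 → advance +1; mR−mL=1/4 → turn +1·90°

0 20/41 4/5 4/5 214/205 8 1 S
1 40/109 40/101 40/101 6380/11009 8 0 E
2 1/2 10/29 10/29 69/116 9 0 N
3 40/53 8/13 8/13 684/689 9 1 W
4 20/41 4/5 4/5 214/205 8 1 S
5 40/109 40/101 40/101 6380/11009 8 0 E
6 1/2 10/29 10/29 69/116 9 0 N
final 9 1 W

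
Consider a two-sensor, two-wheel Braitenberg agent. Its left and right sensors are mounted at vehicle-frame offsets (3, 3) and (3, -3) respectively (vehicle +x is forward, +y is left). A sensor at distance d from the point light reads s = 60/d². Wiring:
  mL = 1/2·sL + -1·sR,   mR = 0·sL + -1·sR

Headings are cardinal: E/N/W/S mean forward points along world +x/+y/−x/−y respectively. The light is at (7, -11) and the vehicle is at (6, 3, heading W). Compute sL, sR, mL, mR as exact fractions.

60/137 12/61 186/8357 -12/61

left sensor world pos  = (3, 0); dL² = 137
right sensor world pos = (3, 6); dR² = 305
sL = 60/137 = 60/137
sR = 60/305 = 12/61
mL = 1/2·sL + -1·sR = 186/8357
mR = 0·sL + -1·sR = -12/61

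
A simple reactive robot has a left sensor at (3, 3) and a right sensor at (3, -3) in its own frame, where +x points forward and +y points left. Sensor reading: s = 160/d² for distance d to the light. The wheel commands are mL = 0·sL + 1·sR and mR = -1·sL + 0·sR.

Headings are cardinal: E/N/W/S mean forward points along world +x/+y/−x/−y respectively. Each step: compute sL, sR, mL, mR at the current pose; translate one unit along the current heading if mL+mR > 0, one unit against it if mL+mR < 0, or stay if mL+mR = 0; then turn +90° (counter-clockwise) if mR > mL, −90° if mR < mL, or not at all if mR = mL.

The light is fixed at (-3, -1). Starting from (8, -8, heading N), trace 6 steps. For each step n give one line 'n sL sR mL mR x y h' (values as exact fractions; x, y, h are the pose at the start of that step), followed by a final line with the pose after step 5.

0 2 40/53 40/53 -2 8 -8 N
1 160/221 160/317 160/317 -160/221 8 -9 E
2 16/29 16/17 16/17 -16/29 7 -9 S
3 160/193 32/17 32/17 -160/193 7 -10 W
4 20/9 8/9 8/9 -20/9 6 -10 N
5 160/193 160/313 160/313 -160/193 6 -11 E
final 5 -11 S

n=0: pose=(8,-8,N); sL=2, sR=40/53; mL=40/53, mR=-2; mL+mR=-66/53 → advance -1; mR−mL=-146/53 → turn -1·90°
n=1: pose=(8,-9,E); sL=160/221, sR=160/317; mL=160/317, mR=-160/221; mL+mR=-15360/70057 → advance -1; mR−mL=-86080/70057 → turn -1·90°
n=2: pose=(7,-9,S); sL=16/29, sR=16/17; mL=16/17, mR=-16/29; mL+mR=192/493 → advance +1; mR−mL=-736/493 → turn -1·90°
n=3: pose=(7,-10,W); sL=160/193, sR=32/17; mL=32/17, mR=-160/193; mL+mR=3456/3281 → advance +1; mR−mL=-8896/3281 → turn -1·90°
n=4: pose=(6,-10,N); sL=20/9, sR=8/9; mL=8/9, mR=-20/9; mL+mR=-4/3 → advance -1; mR−mL=-28/9 → turn -1·90°
n=5: pose=(6,-11,E); sL=160/193, sR=160/313; mL=160/313, mR=-160/193; mL+mR=-19200/60409 → advance -1; mR−mL=-80960/60409 → turn -1·90°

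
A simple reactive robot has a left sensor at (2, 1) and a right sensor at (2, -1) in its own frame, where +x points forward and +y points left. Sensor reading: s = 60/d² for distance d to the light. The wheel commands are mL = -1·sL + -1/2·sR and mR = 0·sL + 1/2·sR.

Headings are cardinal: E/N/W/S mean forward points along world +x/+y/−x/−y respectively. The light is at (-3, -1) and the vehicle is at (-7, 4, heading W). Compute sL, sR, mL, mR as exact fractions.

15/13 5/6 -245/156 5/12

left sensor world pos  = (-9, 3); dL² = 52
right sensor world pos = (-9, 5); dR² = 72
sL = 60/52 = 15/13
sR = 60/72 = 5/6
mL = -1·sL + -1/2·sR = -245/156
mR = 0·sL + 1/2·sR = 5/12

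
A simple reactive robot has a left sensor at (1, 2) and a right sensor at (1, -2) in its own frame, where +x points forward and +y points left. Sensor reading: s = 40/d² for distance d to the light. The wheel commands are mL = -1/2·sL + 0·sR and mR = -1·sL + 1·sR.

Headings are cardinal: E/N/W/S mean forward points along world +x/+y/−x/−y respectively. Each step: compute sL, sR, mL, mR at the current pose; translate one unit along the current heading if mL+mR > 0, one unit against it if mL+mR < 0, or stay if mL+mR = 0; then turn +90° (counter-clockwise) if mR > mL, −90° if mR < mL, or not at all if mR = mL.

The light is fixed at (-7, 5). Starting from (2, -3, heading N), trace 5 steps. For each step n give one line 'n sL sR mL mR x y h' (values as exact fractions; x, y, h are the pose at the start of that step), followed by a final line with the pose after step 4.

n=0: pose=(2,-3,N); sL=20/49, sR=4/17; mL=-10/49, mR=-144/833; mL+mR=-314/833 → advance -1; mR−mL=26/833 → turn +1·90°
n=1: pose=(2,-4,W); sL=8/37, sR=40/113; mL=-4/37, mR=576/4181; mL+mR=124/4181 → advance +1; mR−mL=1028/4181 → turn +1·90°
n=2: pose=(1,-4,S); sL=1/5, sR=5/17; mL=-1/10, mR=8/85; mL+mR=-1/170 → advance -1; mR−mL=33/170 → turn +1·90°
n=3: pose=(1,-3,E); sL=40/117, sR=40/181; mL=-20/117, mR=-2560/21177; mL+mR=-2060/7059 → advance -1; mR−mL=1060/21177 → turn +1·90°
n=4: pose=(0,-3,N); sL=20/37, sR=4/13; mL=-10/37, mR=-112/481; mL+mR=-242/481 → advance -1; mR−mL=18/481 → turn +1·90°

0 20/49 4/17 -10/49 -144/833 2 -3 N
1 8/37 40/113 -4/37 576/4181 2 -4 W
2 1/5 5/17 -1/10 8/85 1 -4 S
3 40/117 40/181 -20/117 -2560/21177 1 -3 E
4 20/37 4/13 -10/37 -112/481 0 -3 N
final 0 -4 W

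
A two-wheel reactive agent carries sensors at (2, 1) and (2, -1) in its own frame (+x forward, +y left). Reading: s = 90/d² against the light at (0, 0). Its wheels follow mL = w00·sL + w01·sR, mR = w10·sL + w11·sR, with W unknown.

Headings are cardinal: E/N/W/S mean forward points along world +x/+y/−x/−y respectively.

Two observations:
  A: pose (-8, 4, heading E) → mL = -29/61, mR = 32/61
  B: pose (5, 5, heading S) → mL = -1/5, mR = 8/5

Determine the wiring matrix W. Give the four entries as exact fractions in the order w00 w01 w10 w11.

obs A: pose=(-8,4,E) → sL=90/61, sR=2, mL=-29/61, mR=32/61
obs B: pose=(5,5,S) → sL=2, sR=18/5, mL=-1/5, mR=8/5
sensor matrix S = [[90/61, 2], [2, 18/5]]; det S = 80/61
solve [mL_A; mL_B] = S·[w00; w01] and [mR_A; mR_B] = S·[w10; w11]:
  w00 = -1, w01 = 1/2, w10 = -1, w11 = 1

-1 1/2 -1 1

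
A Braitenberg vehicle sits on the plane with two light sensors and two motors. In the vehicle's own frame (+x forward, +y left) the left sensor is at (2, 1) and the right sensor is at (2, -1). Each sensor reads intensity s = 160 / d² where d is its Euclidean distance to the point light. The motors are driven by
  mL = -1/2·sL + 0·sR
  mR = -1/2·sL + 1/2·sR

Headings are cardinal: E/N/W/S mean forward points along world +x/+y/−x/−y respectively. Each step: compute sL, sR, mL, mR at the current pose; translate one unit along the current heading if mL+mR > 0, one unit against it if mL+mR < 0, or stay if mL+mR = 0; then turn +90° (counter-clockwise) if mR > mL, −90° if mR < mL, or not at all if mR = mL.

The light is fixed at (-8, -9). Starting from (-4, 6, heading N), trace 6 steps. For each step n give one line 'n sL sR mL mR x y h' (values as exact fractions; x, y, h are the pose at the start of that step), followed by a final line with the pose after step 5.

n=0: pose=(-4,6,N); sL=80/149, sR=80/157; mL=-40/149, mR=-320/23393; mL+mR=-6600/23393 → advance -1; mR−mL=40/157 → turn +1·90°
n=1: pose=(-4,5,W); sL=160/173, sR=160/229; mL=-80/173, mR=-4480/39617; mL+mR=-22800/39617 → advance -1; mR−mL=80/229 → turn +1·90°
n=2: pose=(-3,5,S); sL=8/9, sR=1; mL=-4/9, mR=1/18; mL+mR=-7/18 → advance -1; mR−mL=1/2 → turn +1·90°
n=3: pose=(-3,6,E); sL=32/61, sR=32/49; mL=-16/61, mR=192/2989; mL+mR=-592/2989 → advance -1; mR−mL=16/49 → turn +1·90°
n=4: pose=(-4,6,N); sL=80/149, sR=80/157; mL=-40/149, mR=-320/23393; mL+mR=-6600/23393 → advance -1; mR−mL=40/157 → turn +1·90°
n=5: pose=(-4,5,W); sL=160/173, sR=160/229; mL=-80/173, mR=-4480/39617; mL+mR=-22800/39617 → advance -1; mR−mL=80/229 → turn +1·90°

0 80/149 80/157 -40/149 -320/23393 -4 6 N
1 160/173 160/229 -80/173 -4480/39617 -4 5 W
2 8/9 1 -4/9 1/18 -3 5 S
3 32/61 32/49 -16/61 192/2989 -3 6 E
4 80/149 80/157 -40/149 -320/23393 -4 6 N
5 160/173 160/229 -80/173 -4480/39617 -4 5 W
final -3 5 S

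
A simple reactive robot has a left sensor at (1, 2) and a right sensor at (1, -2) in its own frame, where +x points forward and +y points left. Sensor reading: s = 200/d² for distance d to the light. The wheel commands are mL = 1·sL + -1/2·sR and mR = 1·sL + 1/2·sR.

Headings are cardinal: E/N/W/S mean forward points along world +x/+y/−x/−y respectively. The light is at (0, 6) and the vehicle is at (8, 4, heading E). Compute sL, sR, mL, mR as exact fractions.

left sensor world pos  = (9, 6); dL² = 81
right sensor world pos = (9, 2); dR² = 97
sL = 200/81 = 200/81
sR = 200/97 = 200/97
mL = 1·sL + -1/2·sR = 11300/7857
mR = 1·sL + 1/2·sR = 27500/7857

200/81 200/97 11300/7857 27500/7857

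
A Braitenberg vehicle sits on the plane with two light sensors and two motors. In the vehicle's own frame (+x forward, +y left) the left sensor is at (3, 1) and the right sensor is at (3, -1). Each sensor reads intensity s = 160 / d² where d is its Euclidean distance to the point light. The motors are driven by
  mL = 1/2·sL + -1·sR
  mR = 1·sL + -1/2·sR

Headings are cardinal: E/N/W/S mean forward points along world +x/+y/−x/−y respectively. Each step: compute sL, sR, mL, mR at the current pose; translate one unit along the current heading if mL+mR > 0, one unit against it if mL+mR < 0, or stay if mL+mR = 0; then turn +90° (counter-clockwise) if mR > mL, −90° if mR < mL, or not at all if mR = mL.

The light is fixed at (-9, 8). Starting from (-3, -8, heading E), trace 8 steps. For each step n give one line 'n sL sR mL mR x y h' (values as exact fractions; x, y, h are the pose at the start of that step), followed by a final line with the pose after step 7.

n=0: pose=(-3,-8,E); sL=80/153, sR=16/37; mL=-968/5661, mR=1736/5661; mL+mR=256/1887 → advance +1; mR−mL=2704/5661 → turn +1·90°
n=1: pose=(-2,-8,N); sL=32/41, sR=160/233; mL=-2832/9553, mR=4176/9553; mL+mR=1344/9553 → advance +1; mR−mL=7008/9553 → turn +1·90°
n=2: pose=(-2,-7,W); sL=10/17, sR=40/53; mL=-415/901, mR=190/901; mL+mR=-225/901 → advance -1; mR−mL=605/901 → turn +1·90°
n=3: pose=(-1,-7,S); sL=32/81, sR=160/373; mL=-6992/30213, mR=5456/30213; mL+mR=-512/10071 → advance -1; mR−mL=12448/30213 → turn +1·90°
n=4: pose=(-1,-6,E); sL=16/29, sR=80/173; mL=-936/5017, mR=1608/5017; mL+mR=672/5017 → advance +1; mR−mL=2544/5017 → turn +1·90°
n=5: pose=(0,-6,N); sL=32/37, sR=160/221; mL=-2384/8177, mR=4112/8177; mL+mR=1728/8177 → advance +1; mR−mL=6496/8177 → turn +1·90°
n=6: pose=(0,-5,W); sL=20/29, sR=8/9; mL=-142/261, mR=64/261; mL+mR=-26/87 → advance -1; mR−mL=206/261 → turn +1·90°
n=7: pose=(1,-5,S); sL=160/377, sR=160/337; mL=-33360/127049, mR=23760/127049; mL+mR=-9600/127049 → advance -1; mR−mL=57120/127049 → turn +1·90°

0 80/153 16/37 -968/5661 1736/5661 -3 -8 E
1 32/41 160/233 -2832/9553 4176/9553 -2 -8 N
2 10/17 40/53 -415/901 190/901 -2 -7 W
3 32/81 160/373 -6992/30213 5456/30213 -1 -7 S
4 16/29 80/173 -936/5017 1608/5017 -1 -6 E
5 32/37 160/221 -2384/8177 4112/8177 0 -6 N
6 20/29 8/9 -142/261 64/261 0 -5 W
7 160/377 160/337 -33360/127049 23760/127049 1 -5 S
final 1 -4 E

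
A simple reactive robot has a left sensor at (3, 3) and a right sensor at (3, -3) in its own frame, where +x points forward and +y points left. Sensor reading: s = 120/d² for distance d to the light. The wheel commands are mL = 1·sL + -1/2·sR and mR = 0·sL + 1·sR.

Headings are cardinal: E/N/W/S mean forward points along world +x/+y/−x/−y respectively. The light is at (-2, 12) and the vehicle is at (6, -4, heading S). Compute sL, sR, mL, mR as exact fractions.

left sensor world pos  = (9, -7); dL² = 482
right sensor world pos = (3, -7); dR² = 386
sL = 120/482 = 60/241
sR = 120/386 = 60/193
mL = 1·sL + -1/2·sR = 4350/46513
mR = 0·sL + 1·sR = 60/193

60/241 60/193 4350/46513 60/193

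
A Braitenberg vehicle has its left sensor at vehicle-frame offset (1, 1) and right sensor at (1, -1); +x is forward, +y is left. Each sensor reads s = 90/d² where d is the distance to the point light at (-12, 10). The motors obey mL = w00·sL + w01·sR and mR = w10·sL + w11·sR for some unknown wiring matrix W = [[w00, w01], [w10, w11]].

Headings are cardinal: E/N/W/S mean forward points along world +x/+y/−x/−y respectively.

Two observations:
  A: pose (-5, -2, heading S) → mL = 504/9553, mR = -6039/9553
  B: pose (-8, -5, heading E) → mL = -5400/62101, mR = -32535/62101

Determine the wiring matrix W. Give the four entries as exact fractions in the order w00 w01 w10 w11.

-1 1 -1/2 -1

obs A: pose=(-5,-2,S) → sL=90/233, sR=18/41, mL=504/9553, mR=-6039/9553
obs B: pose=(-8,-5,E) → sL=90/221, sR=90/281, mL=-5400/62101, mR=-32535/62101
sensor matrix S = [[90/233, 18/41], [90/221, 90/281]]; det S = -32672160/593250853
solve [mL_A; mL_B] = S·[w00; w01] and [mR_A; mR_B] = S·[w10; w11]:
  w00 = -1, w01 = 1, w10 = -1/2, w11 = -1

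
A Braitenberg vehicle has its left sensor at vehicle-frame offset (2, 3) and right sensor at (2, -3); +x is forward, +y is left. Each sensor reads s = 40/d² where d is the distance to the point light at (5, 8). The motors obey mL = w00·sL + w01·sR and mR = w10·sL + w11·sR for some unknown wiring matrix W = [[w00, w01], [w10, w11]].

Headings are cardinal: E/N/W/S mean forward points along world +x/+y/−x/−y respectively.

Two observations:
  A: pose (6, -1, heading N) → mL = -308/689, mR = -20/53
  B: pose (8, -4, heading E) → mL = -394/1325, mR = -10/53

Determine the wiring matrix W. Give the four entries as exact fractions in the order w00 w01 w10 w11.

obs A: pose=(6,-1,N) → sL=40/53, sR=8/13, mL=-308/689, mR=-20/53
obs B: pose=(8,-4,E) → sL=20/53, sR=4/25, mL=-394/1325, mR=-10/53
sensor matrix S = [[40/53, 8/13], [20/53, 4/25]]; det S = -384/3445
solve [mL_A; mL_B] = S·[w00; w01] and [mR_A; mR_B] = S·[w10; w11]:
  w00 = -1, w01 = 1/2, w10 = -1/2, w11 = 0

-1 1/2 -1/2 0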